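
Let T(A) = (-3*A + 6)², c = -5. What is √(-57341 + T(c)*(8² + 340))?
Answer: √120823 ≈ 347.60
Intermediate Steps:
T(A) = (6 - 3*A)²
√(-57341 + T(c)*(8² + 340)) = √(-57341 + (9*(-2 - 5)²)*(8² + 340)) = √(-57341 + (9*(-7)²)*(64 + 340)) = √(-57341 + (9*49)*404) = √(-57341 + 441*404) = √(-57341 + 178164) = √120823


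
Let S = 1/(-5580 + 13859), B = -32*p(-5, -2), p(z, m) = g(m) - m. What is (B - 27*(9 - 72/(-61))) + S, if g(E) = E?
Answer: -138813932/505019 ≈ -274.87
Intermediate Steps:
p(z, m) = 0 (p(z, m) = m - m = 0)
B = 0 (B = -32*0 = 0)
S = 1/8279 ≈ 0.00012079
(B - 27*(9 - 72/(-61))) + S = (0 - 27*(9 - 72/(-61))) + 1/8279 = (0 - 27*(9 - 72*(-1/61))) + 1/8279 = (0 - 27*(9 + 72/61)) + 1/8279 = (0 - 27*621/61) + 1/8279 = (0 - 16767/61) + 1/8279 = -16767/61 + 1/8279 = -138813932/505019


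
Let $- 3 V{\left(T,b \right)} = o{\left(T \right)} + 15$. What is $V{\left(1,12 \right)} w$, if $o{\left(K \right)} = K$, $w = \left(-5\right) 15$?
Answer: $400$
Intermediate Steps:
$w = -75$
$V{\left(T,b \right)} = -5 - \frac{T}{3}$ ($V{\left(T,b \right)} = - \frac{T + 15}{3} = - \frac{15 + T}{3} = -5 - \frac{T}{3}$)
$V{\left(1,12 \right)} w = \left(-5 - \frac{1}{3}\right) \left(-75\right) = \left(- \frac{16}{3}\right) \left(-75\right) = 400$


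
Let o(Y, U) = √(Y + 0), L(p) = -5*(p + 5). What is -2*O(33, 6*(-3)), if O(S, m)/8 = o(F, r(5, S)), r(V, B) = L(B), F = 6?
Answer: -16*√6 ≈ -39.192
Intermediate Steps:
L(p) = -25 - 5*p (L(p) = -5*(5 + p) = -25 - 5*p)
r(V, B) = -25 - 5*B
o(Y, U) = √Y
O(S, m) = 8*√6
-2*O(33, 6*(-3)) = -16*√6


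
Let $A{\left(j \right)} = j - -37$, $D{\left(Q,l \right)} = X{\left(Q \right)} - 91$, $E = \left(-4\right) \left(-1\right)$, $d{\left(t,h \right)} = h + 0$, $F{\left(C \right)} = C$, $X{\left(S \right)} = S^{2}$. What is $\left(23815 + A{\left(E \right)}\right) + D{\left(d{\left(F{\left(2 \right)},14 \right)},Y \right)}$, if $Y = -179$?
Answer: $23961$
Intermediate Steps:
$d{\left(t,h \right)} = h$
$E = 4$
$D{\left(Q,l \right)} = -91 + Q^{2}$ ($D{\left(Q,l \right)} = Q^{2} - 91 = -91 + Q^{2}$)
$A{\left(j \right)} = 37 + j$ ($A{\left(j \right)} = j + 37 = 37 + j$)
$\left(23815 + A{\left(E \right)}\right) + D{\left(d{\left(F{\left(2 \right)},14 \right)},Y \right)} = \left(23815 + \left(37 + 4\right)\right) - \left(91 - 14^{2}\right) = \left(23815 + 41\right) + \left(-91 + 196\right) = 23856 + 105 = 23961$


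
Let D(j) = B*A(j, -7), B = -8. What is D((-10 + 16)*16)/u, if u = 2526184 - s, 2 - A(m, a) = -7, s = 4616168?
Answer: 9/261248 ≈ 3.4450e-5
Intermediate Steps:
A(m, a) = 9 (A(m, a) = 2 - 1*(-7) = 2 + 7 = 9)
D(j) = -72 (D(j) = -8*9 = -72)
u = -2089984 (u = 2526184 - 1*4616168 = 2526184 - 4616168 = -2089984)
D((-10 + 16)*16)/u = -72/(-2089984) = -72*(-1/2089984) = 9/261248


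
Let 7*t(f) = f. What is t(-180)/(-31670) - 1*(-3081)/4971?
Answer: 22797389/36734033 ≈ 0.62061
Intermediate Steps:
t(f) = f/7
t(-180)/(-31670) - 1*(-3081)/4971 = ((⅐)*(-180))/(-31670) - 1*(-3081)/4971 = -180/7*(-1/31670) + 3081*(1/4971) = 18/22169 + 1027/1657 = 22797389/36734033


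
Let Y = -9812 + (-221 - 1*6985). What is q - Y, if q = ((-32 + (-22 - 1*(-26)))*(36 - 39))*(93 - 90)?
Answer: 17270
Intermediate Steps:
q = 252 (q = ((-32 + (-22 + 26))*(-3))*3 = ((-32 + 4)*(-3))*3 = -28*(-3)*3 = 84*3 = 252)
Y = -17018 (Y = -9812 + (-221 - 6985) = -9812 - 7206 = -17018)
q - Y = 252 - 1*(-17018) = 252 + 17018 = 17270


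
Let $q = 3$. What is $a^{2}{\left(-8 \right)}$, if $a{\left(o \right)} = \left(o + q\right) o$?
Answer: $1600$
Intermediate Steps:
$a{\left(o \right)} = o \left(3 + o\right)$ ($a{\left(o \right)} = \left(o + 3\right) o = \left(3 + o\right) o = o \left(3 + o\right)$)
$a^{2}{\left(-8 \right)} = \left(- 8 \left(3 - 8\right)\right)^{2} = \left(\left(-8\right) \left(-5\right)\right)^{2} = 40^{2} = 1600$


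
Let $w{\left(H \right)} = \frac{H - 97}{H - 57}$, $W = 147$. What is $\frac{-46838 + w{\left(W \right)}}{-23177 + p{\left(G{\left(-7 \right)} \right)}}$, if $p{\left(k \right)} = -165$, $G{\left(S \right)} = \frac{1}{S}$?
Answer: $\frac{421537}{210078} \approx 2.0066$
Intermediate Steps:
$w{\left(H \right)} = \frac{-97 + H}{-57 + H}$
$\frac{-46838 + w{\left(W \right)}}{-23177 + p{\left(G{\left(-7 \right)} \right)}} = \frac{-46838 + \frac{-97 + 147}{-57 + 147}}{-23177 - 165} = \frac{-46838 + \frac{1}{90} \cdot 50}{-23342} = \left(-46838 + \frac{1}{90} \cdot 50\right) \left(- \frac{1}{23342}\right) = \left(-46838 + \frac{5}{9}\right) \left(- \frac{1}{23342}\right) = \left(- \frac{421537}{9}\right) \left(- \frac{1}{23342}\right) = \frac{421537}{210078}$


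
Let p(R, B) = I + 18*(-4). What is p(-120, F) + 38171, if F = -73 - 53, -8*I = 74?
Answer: 152359/4 ≈ 38090.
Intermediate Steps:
I = -37/4 (I = -1/8*74 = -37/4 ≈ -9.2500)
F = -126
p(R, B) = -325/4 (p(R, B) = -37/4 + 18*(-4) = -37/4 - 72 = -325/4)
p(-120, F) + 38171 = -325/4 + 38171 = 152359/4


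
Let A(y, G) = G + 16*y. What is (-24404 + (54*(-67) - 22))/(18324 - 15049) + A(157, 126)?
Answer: 8611406/3275 ≈ 2629.4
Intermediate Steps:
(-24404 + (54*(-67) - 22))/(18324 - 15049) + A(157, 126) = (-24404 + (54*(-67) - 22))/(18324 - 15049) + (126 + 16*157) = (-24404 + (-3618 - 22))/3275 + (126 + 2512) = (-24404 - 3640)*(1/3275) + 2638 = -28044*1/3275 + 2638 = -28044/3275 + 2638 = 8611406/3275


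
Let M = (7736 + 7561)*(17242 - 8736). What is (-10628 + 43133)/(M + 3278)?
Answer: 6501/26023912 ≈ 0.00024981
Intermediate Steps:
M = 130116282 (M = 15297*8506 = 130116282)
(-10628 + 43133)/(M + 3278) = (-10628 + 43133)/(130116282 + 3278) = 32505/130119560 = 32505*(1/130119560) = 6501/26023912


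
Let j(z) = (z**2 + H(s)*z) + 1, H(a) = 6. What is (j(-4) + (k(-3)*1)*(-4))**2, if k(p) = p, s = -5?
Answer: 25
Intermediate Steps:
j(z) = 1 + z**2 + 6*z (j(z) = (z**2 + 6*z) + 1 = 1 + z**2 + 6*z)
(j(-4) + (k(-3)*1)*(-4))**2 = ((1 + (-4)**2 + 6*(-4)) - 3*1*(-4))**2 = ((1 + 16 - 24) - 3*(-4))**2 = (-7 + 12)**2 = 5**2 = 25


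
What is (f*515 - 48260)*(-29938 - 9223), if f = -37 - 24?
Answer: 3120152675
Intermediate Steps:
f = -61
(f*515 - 48260)*(-29938 - 9223) = (-61*515 - 48260)*(-29938 - 9223) = (-31415 - 48260)*(-39161) = -79675*(-39161) = 3120152675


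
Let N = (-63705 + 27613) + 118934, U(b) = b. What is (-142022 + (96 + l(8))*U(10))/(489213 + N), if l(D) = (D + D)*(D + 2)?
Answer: -139462/572055 ≈ -0.24379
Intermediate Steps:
N = 82842 (N = -36092 + 118934 = 82842)
l(D) = 2*D*(2 + D) (l(D) = (2*D)*(2 + D) = 2*D*(2 + D))
(-142022 + (96 + l(8))*U(10))/(489213 + N) = (-142022 + (96 + 2*8*(2 + 8))*10)/(489213 + 82842) = (-142022 + (96 + 2*8*10)*10)/572055 = (-142022 + (96 + 160)*10)*(1/572055) = (-142022 + 256*10)*(1/572055) = (-142022 + 2560)*(1/572055) = -139462*1/572055 = -139462/572055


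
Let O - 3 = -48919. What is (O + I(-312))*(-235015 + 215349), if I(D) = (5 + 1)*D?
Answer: 998796808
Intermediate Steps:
O = -48916 (O = 3 - 48919 = -48916)
I(D) = 6*D
(O + I(-312))*(-235015 + 215349) = (-48916 + 6*(-312))*(-235015 + 215349) = (-48916 - 1872)*(-19666) = -50788*(-19666) = 998796808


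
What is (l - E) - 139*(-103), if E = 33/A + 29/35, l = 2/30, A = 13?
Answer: 3907640/273 ≈ 14314.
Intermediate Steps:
l = 1/15 (l = 2*(1/30) = 1/15 ≈ 0.066667)
E = 1532/455 (E = 33/13 + 29/35 = 1532/455 ≈ 3.3670)
(l - E) - 139*(-103) = (1/15 - 1*1532/455) - 139*(-103) = (1/15 - 1532/455) + 14317 = -901/273 + 14317 = 3907640/273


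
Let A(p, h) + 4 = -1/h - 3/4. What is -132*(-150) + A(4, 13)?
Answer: 1029349/52 ≈ 19795.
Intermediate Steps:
A(p, h) = -19/4 - 1/h (A(p, h) = -4 + (-1/h - 3/4) = -4 + (-1/h - 3*¼) = -4 + (-1/h - ¾) = -4 + (-¾ - 1/h) = -19/4 - 1/h)
-132*(-150) + A(4, 13) = -132*(-150) + (-19/4 - 1/13) = 19800 + (-19/4 - 1*1/13) = 19800 + (-19/4 - 1/13) = 19800 - 251/52 = 1029349/52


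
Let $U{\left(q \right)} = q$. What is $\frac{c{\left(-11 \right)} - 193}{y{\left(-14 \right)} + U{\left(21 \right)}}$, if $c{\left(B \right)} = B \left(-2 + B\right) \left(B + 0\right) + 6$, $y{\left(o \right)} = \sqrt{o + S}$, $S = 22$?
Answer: $- \frac{36960}{433} + \frac{3520 \sqrt{2}}{433} \approx -73.861$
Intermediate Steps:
$y{\left(o \right)} = \sqrt{22 + o}$ ($y{\left(o \right)} = \sqrt{o + 22} = \sqrt{22 + o}$)
$c{\left(B \right)} = 6 + B^{2} \left(-2 + B\right)$ ($c{\left(B \right)} = B \left(-2 + B\right) B + 6 = B B \left(-2 + B\right) + 6 = B^{2} \left(-2 + B\right) + 6 = 6 + B^{2} \left(-2 + B\right)$)
$\frac{c{\left(-11 \right)} - 193}{y{\left(-14 \right)} + U{\left(21 \right)}} = \frac{\left(6 + \left(-11\right)^{3} - 2 \left(-11\right)^{2}\right) - 193}{\sqrt{22 - 14} + 21} = \frac{\left(6 - 1331 - 242\right) - 193}{\sqrt{8} + 21} = \frac{\left(6 - 1331 - 242\right) - 193}{2 \sqrt{2} + 21} = \frac{-1567 - 193}{21 + 2 \sqrt{2}} = - \frac{1760}{21 + 2 \sqrt{2}}$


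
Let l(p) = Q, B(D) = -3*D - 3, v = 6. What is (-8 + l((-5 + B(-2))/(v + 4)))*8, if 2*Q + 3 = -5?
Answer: -96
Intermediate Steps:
B(D) = -3 - 3*D
Q = -4 (Q = -3/2 + (½)*(-5) = -3/2 - 5/2 = -4)
l(p) = -4
(-8 + l((-5 + B(-2))/(v + 4)))*8 = (-8 - 4)*8 = -12*8 = -96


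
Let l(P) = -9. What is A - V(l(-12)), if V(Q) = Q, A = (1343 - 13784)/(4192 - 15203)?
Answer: 780/77 ≈ 10.130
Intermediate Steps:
A = 87/77 (A = -12441/(-11011) = -12441*(-1/11011) = 87/77 ≈ 1.1299)
A - V(l(-12)) = 87/77 - 1*(-9) = 87/77 + 9 = 780/77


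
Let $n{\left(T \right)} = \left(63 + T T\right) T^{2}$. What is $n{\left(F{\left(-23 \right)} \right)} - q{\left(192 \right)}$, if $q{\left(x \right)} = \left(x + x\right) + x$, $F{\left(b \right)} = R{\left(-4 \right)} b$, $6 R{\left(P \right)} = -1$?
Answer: $\frac{733117}{1296} \approx 565.68$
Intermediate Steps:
$R{\left(P \right)} = - \frac{1}{6}$ ($R{\left(P \right)} = \frac{1}{6} \left(-1\right) = - \frac{1}{6}$)
$F{\left(b \right)} = - \frac{b}{6}$
$q{\left(x \right)} = 3 x$ ($q{\left(x \right)} = 2 x + x = 3 x$)
$n{\left(T \right)} = T^{2} \left(63 + T^{2}\right)$ ($n{\left(T \right)} = \left(63 + T^{2}\right) T^{2} = T^{2} \left(63 + T^{2}\right)$)
$n{\left(F{\left(-23 \right)} \right)} - q{\left(192 \right)} = \left(\left(- \frac{1}{6}\right) \left(-23\right)\right)^{2} \left(63 + \left(\left(- \frac{1}{6}\right) \left(-23\right)\right)^{2}\right) - 3 \cdot 192 = \left(\frac{23}{6}\right)^{2} \left(63 + \left(\frac{23}{6}\right)^{2}\right) - 576 = \frac{529 \left(63 + \frac{529}{36}\right)}{36} - 576 = \frac{529}{36} \cdot \frac{2797}{36} - 576 = \frac{1479613}{1296} - 576 = \frac{733117}{1296}$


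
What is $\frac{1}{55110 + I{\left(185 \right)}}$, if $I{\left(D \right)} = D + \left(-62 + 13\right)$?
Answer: $\frac{1}{55246} \approx 1.8101 \cdot 10^{-5}$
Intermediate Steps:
$I{\left(D \right)} = -49 + D$ ($I{\left(D \right)} = D - 49 = -49 + D$)
$\frac{1}{55110 + I{\left(185 \right)}} = \frac{1}{55110 + \left(-49 + 185\right)} = \frac{1}{55110 + 136} = \frac{1}{55246}$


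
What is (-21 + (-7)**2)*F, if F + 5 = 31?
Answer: 728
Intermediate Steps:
F = 26 (F = -5 + 31 = 26)
(-21 + (-7)**2)*F = (-21 + (-7)**2)*26 = (-21 + 49)*26 = 28*26 = 728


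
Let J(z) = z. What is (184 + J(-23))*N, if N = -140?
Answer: -22540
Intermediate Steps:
(184 + J(-23))*N = (184 - 23)*(-140) = 161*(-140) = -22540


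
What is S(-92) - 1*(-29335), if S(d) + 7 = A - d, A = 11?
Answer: 29431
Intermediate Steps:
S(d) = 4 - d (S(d) = -7 + (11 - d) = 4 - d)
S(-92) - 1*(-29335) = (4 - 1*(-92)) - 1*(-29335) = (4 + 92) + 29335 = 96 + 29335 = 29431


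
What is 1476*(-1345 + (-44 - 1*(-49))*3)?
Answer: -1963080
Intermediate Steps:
1476*(-1345 + (-44 - 1*(-49))*3) = 1476*(-1345 + (-44 + 49)*3) = 1476*(-1345 + 5*3) = 1476*(-1345 + 15) = 1476*(-1330) = -1963080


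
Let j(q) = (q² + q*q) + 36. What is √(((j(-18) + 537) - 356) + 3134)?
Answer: √3999 ≈ 63.238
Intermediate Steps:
j(q) = 36 + 2*q² (j(q) = (q² + q²) + 36 = 2*q² + 36 = 36 + 2*q²)
√(((j(-18) + 537) - 356) + 3134) = √((((36 + 2*(-18)²) + 537) - 356) + 3134) = √((((36 + 2*324) + 537) - 356) + 3134) = √((((36 + 648) + 537) - 356) + 3134) = √(((684 + 537) - 356) + 3134) = √((1221 - 356) + 3134) = √(865 + 3134) = √3999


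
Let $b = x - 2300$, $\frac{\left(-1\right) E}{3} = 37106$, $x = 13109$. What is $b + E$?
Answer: $-100509$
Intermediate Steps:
$E = -111318$ ($E = \left(-3\right) 37106 = -111318$)
$b = 10809$ ($b = 13109 - 2300 = 10809$)
$b + E = 10809 - 111318 = -100509$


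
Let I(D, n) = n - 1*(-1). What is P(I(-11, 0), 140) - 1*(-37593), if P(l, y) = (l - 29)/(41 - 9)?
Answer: 300737/8 ≈ 37592.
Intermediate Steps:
I(D, n) = 1 + n (I(D, n) = n + 1 = 1 + n)
P(l, y) = -29/32 + l/32 (P(l, y) = (-29 + l)/32 = (-29 + l)*(1/32) = -29/32 + l/32)
P(I(-11, 0), 140) - 1*(-37593) = (-29/32 + (1 + 0)/32) - 1*(-37593) = (-29/32 + (1/32)*1) + 37593 = (-29/32 + 1/32) + 37593 = -7/8 + 37593 = 300737/8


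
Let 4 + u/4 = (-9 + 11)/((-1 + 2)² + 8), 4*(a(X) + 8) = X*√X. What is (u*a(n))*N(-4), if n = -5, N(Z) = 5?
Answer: 5440/9 + 850*I*√5/9 ≈ 604.44 + 211.18*I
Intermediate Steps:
a(X) = -8 + X^(3/2)/4 (a(X) = -8 + (X*√X)/4 = -8 + X^(3/2)/4)
u = -136/9 (u = -16 + 4*((-9 + 11)/((-1 + 2)² + 8)) = -16 + 4*(2/(1² + 8)) = -16 + 4*(2/(1 + 8)) = -16 + 4*(2/9) = -16 + 8/9 = -136/9 ≈ -15.111)
(u*a(n))*N(-4) = -136*(-8 + (-5)^(3/2)/4)/9*5 = -136*(-8 + (-5*I*√5)/4)/9*5 = -136*(-8 - 5*I*√5/4)/9*5 = (1088/9 + 170*I*√5/9)*5 = 5440/9 + 850*I*√5/9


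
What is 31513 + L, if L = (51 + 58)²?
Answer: 43394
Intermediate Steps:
L = 11881 (L = 109² = 11881)
31513 + L = 31513 + 11881 = 43394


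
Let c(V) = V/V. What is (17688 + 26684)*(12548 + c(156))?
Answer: 556824228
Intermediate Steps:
c(V) = 1
(17688 + 26684)*(12548 + c(156)) = (17688 + 26684)*(12548 + 1) = 44372*12549 = 556824228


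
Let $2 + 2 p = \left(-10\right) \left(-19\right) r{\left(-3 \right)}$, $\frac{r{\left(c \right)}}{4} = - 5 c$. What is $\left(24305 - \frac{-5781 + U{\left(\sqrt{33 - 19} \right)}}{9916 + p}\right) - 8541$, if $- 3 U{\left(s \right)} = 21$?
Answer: $\frac{246160648}{15615} \approx 15764.0$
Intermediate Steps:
$U{\left(s \right)} = -7$ ($U{\left(s \right)} = \left(- \frac{1}{3}\right) 21 = -7$)
$r{\left(c \right)} = - 20 c$ ($r{\left(c \right)} = 4 \left(- 5 c\right) = - 20 c$)
$p = 5699$ ($p = -1 + \frac{\left(-10\right) \left(-19\right) \left(\left(-20\right) \left(-3\right)\right)}{2} = -1 + \frac{190 \cdot 60}{2} = -1 + \frac{1}{2} \cdot 11400 = -1 + 5700 = 5699$)
$\left(24305 - \frac{-5781 + U{\left(\sqrt{33 - 19} \right)}}{9916 + p}\right) - 8541 = \left(24305 - \frac{-5781 - 7}{9916 + 5699}\right) - 8541 = \left(24305 - - \frac{5788}{15615}\right) - 8541 = \left(24305 + \frac{5788}{15615}\right) - 8541 = \frac{379528363}{15615} - 8541 = \frac{246160648}{15615}$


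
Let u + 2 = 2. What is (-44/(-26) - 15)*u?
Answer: 0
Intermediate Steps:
u = 0 (u = -2 + 2 = 0)
(-44/(-26) - 15)*u = (-44/(-26) - 15)*0 = (-44*(-1/26) - 15)*0 = (22/13 - 15)*0 = -173/13*0 = 0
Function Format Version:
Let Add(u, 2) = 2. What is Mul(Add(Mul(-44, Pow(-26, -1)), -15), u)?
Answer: 0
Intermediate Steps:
u = 0 (u = Add(-2, 2) = 0)
Mul(Add(Mul(-44, Pow(-26, -1)), -15), u) = Mul(Add(Mul(-44, Pow(-26, -1)), -15), 0) = Mul(Add(Mul(-44, Rational(-1, 26)), -15), 0) = Mul(Add(Rational(22, 13), -15), 0) = Mul(Rational(-173, 13), 0) = 0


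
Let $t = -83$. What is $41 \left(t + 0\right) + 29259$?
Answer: $25856$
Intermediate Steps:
$41 \left(t + 0\right) + 29259 = 41 \left(-83 + 0\right) + 29259 = 41 \left(-83\right) + 29259 = -3403 + 29259 = 25856$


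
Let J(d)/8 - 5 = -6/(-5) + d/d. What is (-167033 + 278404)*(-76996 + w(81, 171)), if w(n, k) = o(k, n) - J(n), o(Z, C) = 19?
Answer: -42897102183/5 ≈ -8.5794e+9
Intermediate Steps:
J(d) = 288/5 (J(d) = 40 + 8*(-6/(-5) + d/d) = 40 + 8*(-6*(-⅕) + 1) = 40 + 8*(6/5 + 1) = 40 + 8*(11/5) = 40 + 88/5 = 288/5)
w(n, k) = -193/5 (w(n, k) = 19 - 1*288/5 = 19 - 288/5 = -193/5)
(-167033 + 278404)*(-76996 + w(81, 171)) = (-167033 + 278404)*(-76996 - 193/5) = 111371*(-385173/5) = -42897102183/5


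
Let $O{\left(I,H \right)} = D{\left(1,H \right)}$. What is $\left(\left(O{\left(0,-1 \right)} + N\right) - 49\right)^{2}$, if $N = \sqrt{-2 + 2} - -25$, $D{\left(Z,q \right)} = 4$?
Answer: $400$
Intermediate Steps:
$O{\left(I,H \right)} = 4$
$N = 25$ ($N = \sqrt{0} + 25 = 0 + 25 = 25$)
$\left(\left(O{\left(0,-1 \right)} + N\right) - 49\right)^{2} = \left(\left(4 + 25\right) - 49\right)^{2} = \left(29 - 49\right)^{2} = \left(-20\right)^{2} = 400$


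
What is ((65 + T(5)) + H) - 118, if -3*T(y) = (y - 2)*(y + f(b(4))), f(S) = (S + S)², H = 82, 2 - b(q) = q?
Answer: 8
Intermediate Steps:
b(q) = 2 - q
f(S) = 4*S² (f(S) = (2*S)² = 4*S²)
T(y) = -(-2 + y)*(16 + y)/3 (T(y) = -(y - 2)*(y + 4*(2 - 1*4)²)/3 = -(-2 + y)*(y + 4*(2 - 4)²)/3 = -(-2 + y)*(y + 4*(-2)²)/3 = -(-2 + y)*(y + 4*4)/3 = -(-2 + y)*(y + 16)/3 = -(-2 + y)*(16 + y)/3)
((65 + T(5)) + H) - 118 = ((65 + (32/3 - 14/3*5 - ⅓*5²)) + 82) - 118 = ((65 + (32/3 - 70/3 - ⅓*25)) + 82) - 118 = ((65 + (32/3 - 70/3 - 25/3)) + 82) - 118 = ((65 - 21) + 82) - 118 = (44 + 82) - 118 = 126 - 118 = 8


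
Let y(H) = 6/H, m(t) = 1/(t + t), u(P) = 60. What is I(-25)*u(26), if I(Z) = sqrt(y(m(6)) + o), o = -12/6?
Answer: 60*sqrt(70) ≈ 502.00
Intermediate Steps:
m(t) = 1/(2*t)
o = -2 (o = -12*1/6 = -2)
I(Z) = sqrt(70) (I(Z) = sqrt(6/(((1/2)/6)) - 2) = sqrt(6/(((1/2)*(1/6))) - 2) = sqrt(6/(1/12) - 2) = sqrt(6*12 - 2) = sqrt(72 - 2) = sqrt(70))
I(-25)*u(26) = sqrt(70)*60 = 60*sqrt(70)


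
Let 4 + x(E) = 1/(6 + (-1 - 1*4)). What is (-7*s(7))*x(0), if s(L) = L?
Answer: 147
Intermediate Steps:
x(E) = -3 (x(E) = -4 + 1/(6 + (-1 - 1*4)) = -4 + 1/(6 + (-1 - 4)) = -4 + 1/(6 - 5) = -4 + 1/1 = -4 + 1 = -3)
(-7*s(7))*x(0) = -7*7*(-3) = -49*(-3) = 147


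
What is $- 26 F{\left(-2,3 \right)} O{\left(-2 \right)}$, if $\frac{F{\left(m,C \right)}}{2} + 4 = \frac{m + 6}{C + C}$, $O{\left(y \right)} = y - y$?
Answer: $0$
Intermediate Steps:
$O{\left(y \right)} = 0$
$F{\left(m,C \right)} = -8 + \frac{6 + m}{C}$ ($F{\left(m,C \right)} = -8 + 2 \frac{m + 6}{C + C} = -8 + 2 \frac{6 + m}{2 C} = -8 + \frac{6 + m}{C}$)
$- 26 F{\left(-2,3 \right)} O{\left(-2 \right)} = - 26 \frac{6 - 2 - 24}{3} \cdot 0 = - 26 \cdot \frac{1}{3} \left(-20\right) 0 = \left(-26\right) \left(- \frac{20}{3}\right) 0 = \frac{520}{3} \cdot 0 = 0$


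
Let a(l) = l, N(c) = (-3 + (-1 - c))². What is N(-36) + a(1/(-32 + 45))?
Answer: 13313/13 ≈ 1024.1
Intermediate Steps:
N(c) = (-4 - c)²
N(-36) + a(1/(-32 + 45)) = (4 - 36)² + 1/(-32 + 45) = (-32)² + 1/13 = 1024 + 1/13 = 13313/13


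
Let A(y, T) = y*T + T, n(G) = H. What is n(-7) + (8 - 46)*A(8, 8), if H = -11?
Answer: -2747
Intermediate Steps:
n(G) = -11
A(y, T) = T + T*y (A(y, T) = T*y + T = T + T*y)
n(-7) + (8 - 46)*A(8, 8) = -11 + (8 - 46)*(8*(1 + 8)) = -11 - 304*9 = -11 - 38*72 = -11 - 2736 = -2747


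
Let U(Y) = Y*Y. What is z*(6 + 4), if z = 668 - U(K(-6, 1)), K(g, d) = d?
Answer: 6670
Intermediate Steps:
U(Y) = Y²
z = 667 (z = 668 - 1*1² = 668 - 1*1 = 668 - 1 = 667)
z*(6 + 4) = 667*(6 + 4) = 667*10 = 6670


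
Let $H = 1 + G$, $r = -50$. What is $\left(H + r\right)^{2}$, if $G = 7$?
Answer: $1764$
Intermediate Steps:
$H = 8$ ($H = 1 + 7 = 8$)
$\left(H + r\right)^{2} = \left(8 - 50\right)^{2} = \left(-42\right)^{2} = 1764$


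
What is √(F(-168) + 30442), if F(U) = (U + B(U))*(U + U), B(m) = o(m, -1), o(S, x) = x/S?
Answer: 2*√21722 ≈ 294.77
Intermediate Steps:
B(m) = -1/m
F(U) = 2*U*(U - 1/U) (F(U) = (U - 1/U)*(U + U) = (U - 1/U)*(2*U) = 2*U*(U - 1/U))
√(F(-168) + 30442) = √((-2 + 2*(-168)²) + 30442) = √((-2 + 2*28224) + 30442) = √((-2 + 56448) + 30442) = √(56446 + 30442) = √86888 = 2*√21722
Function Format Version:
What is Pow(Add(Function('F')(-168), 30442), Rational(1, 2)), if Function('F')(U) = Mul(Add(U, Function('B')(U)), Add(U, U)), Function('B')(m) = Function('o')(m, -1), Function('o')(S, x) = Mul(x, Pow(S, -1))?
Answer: Mul(2, Pow(21722, Rational(1, 2))) ≈ 294.77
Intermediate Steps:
Function('B')(m) = Mul(-1, Pow(m, -1))
Function('F')(U) = Mul(2, U, Add(U, Mul(-1, Pow(U, -1)))) (Function('F')(U) = Mul(Add(U, Mul(-1, Pow(U, -1))), Add(U, U)) = Mul(Add(U, Mul(-1, Pow(U, -1))), Mul(2, U)) = Mul(2, U, Add(U, Mul(-1, Pow(U, -1)))))
Pow(Add(Function('F')(-168), 30442), Rational(1, 2)) = Pow(Add(Add(-2, Mul(2, Pow(-168, 2))), 30442), Rational(1, 2)) = Pow(Add(Add(-2, Mul(2, 28224)), 30442), Rational(1, 2)) = Pow(Add(Add(-2, 56448), 30442), Rational(1, 2)) = Pow(Add(56446, 30442), Rational(1, 2)) = Pow(86888, Rational(1, 2)) = Mul(2, Pow(21722, Rational(1, 2)))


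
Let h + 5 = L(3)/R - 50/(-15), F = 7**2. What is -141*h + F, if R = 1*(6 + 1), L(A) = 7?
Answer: 143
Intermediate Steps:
F = 49
R = 7 (R = 1*7 = 7)
h = -2/3 (h = -5 + (7/7 - 50/(-15)) = -5 + (7*(1/7) - 50*(-1/15)) = -5 + (1 + 10/3) = -5 + 13/3 = -2/3 ≈ -0.66667)
-141*h + F = -141*(-2/3) + 49 = 94 + 49 = 143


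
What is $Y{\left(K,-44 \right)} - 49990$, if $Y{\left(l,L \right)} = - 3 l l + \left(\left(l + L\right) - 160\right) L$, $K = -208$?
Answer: $-161654$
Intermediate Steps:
$Y{\left(l,L \right)} = - 3 l^{2} + L \left(-160 + L + l\right)$ ($Y{\left(l,L \right)} = - 3 l^{2} + \left(\left(L + l\right) - 160\right) L = - 3 l^{2} + \left(-160 + L + l\right) L = - 3 l^{2} + L \left(-160 + L + l\right)$)
$Y{\left(K,-44 \right)} - 49990 = \left(\left(-44\right)^{2} - -7040 - 3 \left(-208\right)^{2} - -9152\right) - 49990 = \left(1936 + 7040 - 129792 + 9152\right) - 49990 = -111664 - 49990 = -161654$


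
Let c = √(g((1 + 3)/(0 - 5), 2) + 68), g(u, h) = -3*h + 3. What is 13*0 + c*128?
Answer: 128*√65 ≈ 1032.0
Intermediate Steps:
g(u, h) = 3 - 3*h
c = √65 (c = √((3 - 3*2) + 68) = √((3 - 6) + 68) = √(-3 + 68) = √65 ≈ 8.0623)
13*0 + c*128 = 13*0 + √65*128 = 0 + 128*√65 = 128*√65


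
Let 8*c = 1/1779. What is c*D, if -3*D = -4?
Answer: 1/10674 ≈ 9.3686e-5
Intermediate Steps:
D = 4/3 (D = -⅓*(-4) = 4/3 ≈ 1.3333)
c = 1/14232 (c = (⅛)/1779 = (⅛)*(1/1779) = 1/14232 ≈ 7.0264e-5)
c*D = (1/14232)*(4/3) = 1/10674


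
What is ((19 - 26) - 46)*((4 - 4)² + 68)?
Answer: -3604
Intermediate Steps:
((19 - 26) - 46)*((4 - 4)² + 68) = (-7 - 46)*(0² + 68) = -53*(0 + 68) = -53*68 = -3604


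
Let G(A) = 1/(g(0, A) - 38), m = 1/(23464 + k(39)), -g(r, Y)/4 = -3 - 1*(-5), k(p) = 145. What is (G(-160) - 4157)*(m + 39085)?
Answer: -88226254143909/543007 ≈ -1.6248e+8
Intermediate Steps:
g(r, Y) = -8 (g(r, Y) = -4*(-3 - 1*(-5)) = -4*(-3 + 5) = -4*2 = -8)
m = 1/23609 (m = 1/(23464 + 145) = 1/23609 ≈ 4.2357e-5)
G(A) = -1/46 (G(A) = 1/(-8 - 38) = 1/(-46) = -1/46)
(G(-160) - 4157)*(m + 39085) = (-1/46 - 4157)*(1/23609 + 39085) = -191223/46*922757766/23609 = -88226254143909/543007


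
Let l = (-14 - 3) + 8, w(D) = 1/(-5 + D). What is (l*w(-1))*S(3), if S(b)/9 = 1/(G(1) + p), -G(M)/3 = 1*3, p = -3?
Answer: -9/8 ≈ -1.1250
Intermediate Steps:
G(M) = -9 (G(M) = -3*3 = -9)
l = -9 (l = -17 + 8 = -9)
S(b) = -¾ (S(b) = 9/(-9 - 3) = 9/(-12) = 9*(-1/12) = -¾)
(l*w(-1))*S(3) = -9/(-5 - 1)*(-¾) = -9/(-6)*(-¾) = -9*(-⅙)*(-¾) = (3/2)*(-¾) = -9/8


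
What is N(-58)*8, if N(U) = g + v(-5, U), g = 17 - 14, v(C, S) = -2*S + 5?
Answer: 992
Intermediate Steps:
v(C, S) = 5 - 2*S
g = 3
N(U) = 8 - 2*U (N(U) = 3 + (5 - 2*U) = 8 - 2*U)
N(-58)*8 = (8 - 2*(-58))*8 = (8 + 116)*8 = 124*8 = 992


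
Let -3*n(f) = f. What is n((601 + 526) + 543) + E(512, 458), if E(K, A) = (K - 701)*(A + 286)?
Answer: -423518/3 ≈ -1.4117e+5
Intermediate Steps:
E(K, A) = (-701 + K)*(286 + A)
n(f) = -f/3
n((601 + 526) + 543) + E(512, 458) = -((601 + 526) + 543)/3 + (-200486 - 701*458 + 286*512 + 458*512) = -(1127 + 543)/3 + (-200486 - 321058 + 146432 + 234496) = -⅓*1670 - 140616 = -1670/3 - 140616 = -423518/3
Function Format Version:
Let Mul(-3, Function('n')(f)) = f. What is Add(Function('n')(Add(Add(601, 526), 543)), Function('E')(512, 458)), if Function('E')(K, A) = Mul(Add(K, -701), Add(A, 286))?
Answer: Rational(-423518, 3) ≈ -1.4117e+5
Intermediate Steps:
Function('E')(K, A) = Mul(Add(-701, K), Add(286, A))
Function('n')(f) = Mul(Rational(-1, 3), f)
Add(Function('n')(Add(Add(601, 526), 543)), Function('E')(512, 458)) = Add(Mul(Rational(-1, 3), Add(Add(601, 526), 543)), Add(-200486, Mul(-701, 458), Mul(286, 512), Mul(458, 512))) = Add(Mul(Rational(-1, 3), Add(1127, 543)), Add(-200486, -321058, 146432, 234496)) = Add(Mul(Rational(-1, 3), 1670), -140616) = Add(Rational(-1670, 3), -140616) = Rational(-423518, 3)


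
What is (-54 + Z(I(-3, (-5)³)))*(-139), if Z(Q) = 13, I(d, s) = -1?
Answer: 5699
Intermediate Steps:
(-54 + Z(I(-3, (-5)³)))*(-139) = (-54 + 13)*(-139) = -41*(-139) = 5699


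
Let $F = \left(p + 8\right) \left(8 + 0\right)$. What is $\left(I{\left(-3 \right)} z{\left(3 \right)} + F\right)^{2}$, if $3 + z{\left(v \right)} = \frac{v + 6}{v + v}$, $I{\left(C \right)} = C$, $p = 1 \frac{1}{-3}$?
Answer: $\frac{156025}{36} \approx 4334.0$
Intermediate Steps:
$p = - \frac{1}{3}$ ($p = 1 \left(- \frac{1}{3}\right) = - \frac{1}{3} \approx -0.33333$)
$z{\left(v \right)} = -3 + \frac{6 + v}{2 v}$ ($z{\left(v \right)} = -3 + \frac{v + 6}{v + v} = -3 + \frac{6 + v}{2 v}$)
$F = \frac{184}{3}$ ($F = \left(- \frac{1}{3} + 8\right) \left(8 + 0\right) = \frac{23}{3} \cdot 8 = \frac{184}{3} \approx 61.333$)
$\left(I{\left(-3 \right)} z{\left(3 \right)} + F\right)^{2} = \left(- 3 \left(- \frac{5}{2} + \frac{3}{3}\right) + \frac{184}{3}\right)^{2} = \left(- 3 \left(- \frac{5}{2} + 3 \cdot \frac{1}{3}\right) + \frac{184}{3}\right)^{2} = \left(- 3 \left(- \frac{5}{2} + 1\right) + \frac{184}{3}\right)^{2} = \left(\left(-3\right) \left(- \frac{3}{2}\right) + \frac{184}{3}\right)^{2} = \left(\frac{9}{2} + \frac{184}{3}\right)^{2} = \left(\frac{395}{6}\right)^{2} = \frac{156025}{36}$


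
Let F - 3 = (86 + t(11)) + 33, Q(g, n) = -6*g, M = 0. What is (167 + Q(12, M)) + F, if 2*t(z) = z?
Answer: 445/2 ≈ 222.50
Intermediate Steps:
t(z) = z/2
F = 255/2 (F = 3 + ((86 + (1/2)*11) + 33) = 3 + ((86 + 11/2) + 33) = 3 + (183/2 + 33) = 3 + 249/2 = 255/2 ≈ 127.50)
(167 + Q(12, M)) + F = (167 - 6*12) + 255/2 = (167 - 72) + 255/2 = 95 + 255/2 = 445/2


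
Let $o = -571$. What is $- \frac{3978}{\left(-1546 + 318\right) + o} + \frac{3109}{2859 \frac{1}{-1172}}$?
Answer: $- \frac{6543729550}{5143341} \approx -1272.3$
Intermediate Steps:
$- \frac{3978}{\left(-1546 + 318\right) + o} + \frac{3109}{2859 \frac{1}{-1172}} = - \frac{3978}{\left(-1546 + 318\right) - 571} + \frac{3109}{2859 \frac{1}{-1172}} = - \frac{3978}{-1228 - 571} + \frac{3109}{2859 \left(- \frac{1}{1172}\right)} = - \frac{3978}{-1799} + \frac{3109}{- \frac{2859}{1172}} = \left(-3978\right) \left(- \frac{1}{1799}\right) + 3109 \left(- \frac{1172}{2859}\right) = \frac{3978}{1799} - \frac{3643748}{2859} = - \frac{6543729550}{5143341}$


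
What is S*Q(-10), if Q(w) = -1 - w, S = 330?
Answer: 2970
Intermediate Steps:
S*Q(-10) = 330*(-1 - 1*(-10)) = 330*(-1 + 10) = 330*9 = 2970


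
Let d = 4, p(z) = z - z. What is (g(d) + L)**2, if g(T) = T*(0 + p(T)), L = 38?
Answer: 1444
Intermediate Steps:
p(z) = 0
g(T) = 0 (g(T) = T*(0 + 0) = T*0 = 0)
(g(d) + L)**2 = (0 + 38)**2 = 38**2 = 1444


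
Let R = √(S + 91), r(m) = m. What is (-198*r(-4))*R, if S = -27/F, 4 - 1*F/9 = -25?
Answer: 1584*√19111/29 ≈ 7550.9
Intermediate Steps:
F = 261 (F = 36 - 9*(-25) = 36 + 225 = 261)
S = -3/29 (S = -27/261 = -27*1/261 = -3/29 ≈ -0.10345)
R = 2*√19111/29 (R = √(-3/29 + 91) = √(2636/29) = 2*√19111/29 ≈ 9.5340)
(-198*r(-4))*R = (-198*(-4))*(2*√19111/29) = 792*(2*√19111/29) = 1584*√19111/29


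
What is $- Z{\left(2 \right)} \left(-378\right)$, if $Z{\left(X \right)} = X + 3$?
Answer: $1890$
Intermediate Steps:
$Z{\left(X \right)} = 3 + X$
$- Z{\left(2 \right)} \left(-378\right) = - \left(3 + 2\right) \left(-378\right) = - 5 \left(-378\right) = \left(-1\right) \left(-1890\right) = 1890$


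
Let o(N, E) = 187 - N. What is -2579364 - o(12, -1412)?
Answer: -2579539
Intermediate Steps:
-2579364 - o(12, -1412) = -2579364 - (187 - 1*12) = -2579364 - (187 - 12) = -2579364 - 1*175 = -2579364 - 175 = -2579539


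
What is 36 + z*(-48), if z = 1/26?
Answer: 444/13 ≈ 34.154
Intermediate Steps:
z = 1/26 (z = 1*(1/26) = 1/26 ≈ 0.038462)
36 + z*(-48) = 36 + (1/26)*(-48) = 36 - 24/13 = 444/13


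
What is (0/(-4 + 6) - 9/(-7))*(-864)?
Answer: -7776/7 ≈ -1110.9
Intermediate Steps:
(0/(-4 + 6) - 9/(-7))*(-864) = (0/2 - 9*(-⅐))*(-864) = (0*(½) + 9/7)*(-864) = (0 + 9/7)*(-864) = (9/7)*(-864) = -7776/7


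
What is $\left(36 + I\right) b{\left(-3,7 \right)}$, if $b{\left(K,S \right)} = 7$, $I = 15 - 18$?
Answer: $231$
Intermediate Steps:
$I = -3$
$\left(36 + I\right) b{\left(-3,7 \right)} = \left(36 - 3\right) 7 = 33 \cdot 7 = 231$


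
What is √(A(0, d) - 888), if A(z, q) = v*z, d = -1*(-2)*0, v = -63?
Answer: 2*I*√222 ≈ 29.799*I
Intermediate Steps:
d = 0 (d = 2*0 = 0)
A(z, q) = -63*z
√(A(0, d) - 888) = √(-63*0 - 888) = √(0 - 888) = √(-888) = 2*I*√222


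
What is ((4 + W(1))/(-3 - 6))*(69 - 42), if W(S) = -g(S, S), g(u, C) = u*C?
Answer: -9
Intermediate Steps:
g(u, C) = C*u
W(S) = -S**2 (W(S) = -S*S = -S**2)
((4 + W(1))/(-3 - 6))*(69 - 42) = ((4 - 1*1**2)/(-3 - 6))*(69 - 42) = ((4 - 1*1)/(-9))*27 = ((4 - 1)*(-1/9))*27 = (3*(-1/9))*27 = -1/3*27 = -9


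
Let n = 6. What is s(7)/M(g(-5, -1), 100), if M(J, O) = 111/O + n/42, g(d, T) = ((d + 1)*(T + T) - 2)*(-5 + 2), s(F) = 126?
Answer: 88200/877 ≈ 100.57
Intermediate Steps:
g(d, T) = 6 - 6*T*(1 + d) (g(d, T) = ((1 + d)*(2*T) - 2)*(-3) = (2*T*(1 + d) - 2)*(-3) = (-2 + 2*T*(1 + d))*(-3) = 6 - 6*T*(1 + d))
M(J, O) = ⅐ + 111/O (M(J, O) = 111/O + 6/42 = 111/O + 6*(1/42) = 111/O + ⅐ = ⅐ + 111/O)
s(7)/M(g(-5, -1), 100) = 126/(((⅐)*(777 + 100)/100)) = 126/(((⅐)*(1/100)*877)) = 126/(877/700) = 126*(700/877) = 88200/877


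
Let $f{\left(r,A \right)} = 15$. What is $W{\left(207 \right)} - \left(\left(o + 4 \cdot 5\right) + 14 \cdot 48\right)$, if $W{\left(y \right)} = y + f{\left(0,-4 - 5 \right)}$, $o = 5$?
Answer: $-475$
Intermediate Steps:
$W{\left(y \right)} = 15 + y$ ($W{\left(y \right)} = y + 15 = 15 + y$)
$W{\left(207 \right)} - \left(\left(o + 4 \cdot 5\right) + 14 \cdot 48\right) = \left(15 + 207\right) - \left(\left(5 + 4 \cdot 5\right) + 14 \cdot 48\right) = 222 - \left(\left(5 + 20\right) + 672\right) = 222 - \left(25 + 672\right) = 222 - 697 = -475$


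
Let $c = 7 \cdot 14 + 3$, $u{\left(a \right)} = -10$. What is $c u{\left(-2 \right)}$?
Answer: $-1010$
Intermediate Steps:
$c = 101$ ($c = 98 + 3 = 101$)
$c u{\left(-2 \right)} = 101 \left(-10\right) = -1010$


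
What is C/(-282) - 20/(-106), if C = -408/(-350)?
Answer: 80448/435925 ≈ 0.18455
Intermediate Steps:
C = 204/175 (C = -408*(-1/350) = 204/175 ≈ 1.1657)
C/(-282) - 20/(-106) = (204/175)/(-282) - 20/(-106) = (204/175)*(-1/282) - 20*(-1/106) = -34/8225 + 10/53 = 80448/435925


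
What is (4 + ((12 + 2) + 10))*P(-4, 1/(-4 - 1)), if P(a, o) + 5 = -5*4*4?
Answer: -2380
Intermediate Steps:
P(a, o) = -85 (P(a, o) = -5 - 5*4*4 = -5 - 20*4 = -5 - 80 = -85)
(4 + ((12 + 2) + 10))*P(-4, 1/(-4 - 1)) = (4 + ((12 + 2) + 10))*(-85) = (4 + (14 + 10))*(-85) = (4 + 24)*(-85) = 28*(-85) = -2380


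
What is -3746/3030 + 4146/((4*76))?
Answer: 2855899/230280 ≈ 12.402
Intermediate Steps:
-3746/3030 + 4146/((4*76)) = -3746*1/3030 + 4146/304 = -1873/1515 + 4146*(1/304) = -1873/1515 + 2073/152 = 2855899/230280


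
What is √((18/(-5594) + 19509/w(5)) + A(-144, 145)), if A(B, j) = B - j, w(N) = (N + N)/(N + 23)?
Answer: 16*√41512053095/13985 ≈ 233.10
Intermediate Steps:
w(N) = 2*N/(23 + N) (w(N) = (2*N)/(23 + N) = 2*N/(23 + N))
√((18/(-5594) + 19509/w(5)) + A(-144, 145)) = √((18/(-5594) + 19509/((2*5/(23 + 5)))) + (-144 - 1*145)) = √((18*(-1/5594) + 19509/((2*5/28))) + (-144 - 145)) = √((-9/2797 + 19509/((2*5*(1/28)))) - 289) = √((-9/2797 + 19509/(5/14)) - 289) = √((-9/2797 + 19509*(14/5)) - 289) = √((-9/2797 + 273126/5) - 289) = √(763933377/13985 - 289) = √(759891712/13985) = 16*√41512053095/13985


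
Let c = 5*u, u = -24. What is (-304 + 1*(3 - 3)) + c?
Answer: -424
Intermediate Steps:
c = -120 (c = 5*(-24) = -120)
(-304 + 1*(3 - 3)) + c = (-304 + 1*(3 - 3)) - 120 = (-304 + 1*0) - 120 = (-304 + 0) - 120 = -304 - 120 = -424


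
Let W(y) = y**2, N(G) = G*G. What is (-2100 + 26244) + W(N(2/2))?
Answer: 24145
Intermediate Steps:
N(G) = G**2
(-2100 + 26244) + W(N(2/2)) = (-2100 + 26244) + ((2/2)**2)**2 = 24144 + ((2*(1/2))**2)**2 = 24144 + (1**2)**2 = 24144 + 1**2 = 24144 + 1 = 24145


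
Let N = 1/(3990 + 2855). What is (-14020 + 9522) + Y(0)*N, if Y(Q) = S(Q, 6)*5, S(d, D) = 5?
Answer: -6157757/1369 ≈ -4498.0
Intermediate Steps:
Y(Q) = 25 (Y(Q) = 5*5 = 25)
N = 1/6845 ≈ 0.00014609
(-14020 + 9522) + Y(0)*N = (-14020 + 9522) + 25*(1/6845) = -4498 + 5/1369 = -6157757/1369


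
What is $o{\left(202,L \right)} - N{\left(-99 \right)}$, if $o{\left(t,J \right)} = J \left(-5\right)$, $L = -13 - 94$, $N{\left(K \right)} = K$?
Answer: $634$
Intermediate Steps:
$L = -107$
$o{\left(t,J \right)} = - 5 J$
$o{\left(202,L \right)} - N{\left(-99 \right)} = \left(-5\right) \left(-107\right) - -99 = 535 + 99 = 634$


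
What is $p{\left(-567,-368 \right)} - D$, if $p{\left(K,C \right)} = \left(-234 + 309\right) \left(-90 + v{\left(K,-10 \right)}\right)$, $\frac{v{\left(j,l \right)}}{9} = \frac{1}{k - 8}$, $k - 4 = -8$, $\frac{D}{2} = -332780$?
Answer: $\frac{2635015}{4} \approx 6.5875 \cdot 10^{5}$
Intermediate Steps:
$D = -665560$ ($D = 2 \left(-332780\right) = -665560$)
$k = -4$ ($k = 4 - 8 = -4$)
$v{\left(j,l \right)} = - \frac{3}{4}$ ($v{\left(j,l \right)} = \frac{9}{-4 - 8} = \frac{9}{-12} = 9 \left(- \frac{1}{12}\right) = - \frac{3}{4}$)
$p{\left(K,C \right)} = - \frac{27225}{4}$ ($p{\left(K,C \right)} = \left(-234 + 309\right) \left(-90 - \frac{3}{4}\right) = 75 \left(- \frac{363}{4}\right) = - \frac{27225}{4}$)
$p{\left(-567,-368 \right)} - D = - \frac{27225}{4} - -665560 = - \frac{27225}{4} + 665560 = \frac{2635015}{4}$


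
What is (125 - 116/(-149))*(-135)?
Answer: -2530035/149 ≈ -16980.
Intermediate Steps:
(125 - 116/(-149))*(-135) = (125 - 116*(-1/149))*(-135) = (125 + 116/149)*(-135) = (18741/149)*(-135) = -2530035/149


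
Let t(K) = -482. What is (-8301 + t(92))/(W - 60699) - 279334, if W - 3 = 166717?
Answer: -29615278797/106021 ≈ -2.7933e+5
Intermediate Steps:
W = 166720 (W = 3 + 166717 = 166720)
(-8301 + t(92))/(W - 60699) - 279334 = (-8301 - 482)/(166720 - 60699) - 279334 = -8783/106021 - 279334 = -29615278797/106021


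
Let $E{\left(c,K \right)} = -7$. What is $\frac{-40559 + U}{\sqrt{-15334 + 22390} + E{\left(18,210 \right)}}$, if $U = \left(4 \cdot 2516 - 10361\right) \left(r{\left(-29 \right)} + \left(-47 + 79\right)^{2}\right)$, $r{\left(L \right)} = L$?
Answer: $- \frac{336074}{77} \approx -4364.6$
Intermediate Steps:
$U = -295515$ ($U = \left(4 \cdot 2516 - 10361\right) \left(-29 + \left(-47 + 79\right)^{2}\right) = \left(10064 - 10361\right) \left(-29 + 32^{2}\right) = - 297 \left(-29 + 1024\right) = \left(-297\right) 995 = -295515$)
$\frac{-40559 + U}{\sqrt{-15334 + 22390} + E{\left(18,210 \right)}} = \frac{-40559 - 295515}{\sqrt{-15334 + 22390} - 7} = - \frac{336074}{\sqrt{7056} - 7} = - \frac{336074}{84 - 7} = - \frac{336074}{77}$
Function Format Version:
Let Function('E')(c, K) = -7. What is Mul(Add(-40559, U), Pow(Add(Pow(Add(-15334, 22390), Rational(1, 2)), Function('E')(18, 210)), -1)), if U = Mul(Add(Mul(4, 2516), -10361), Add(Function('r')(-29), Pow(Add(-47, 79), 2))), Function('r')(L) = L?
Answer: Rational(-336074, 77) ≈ -4364.6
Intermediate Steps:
U = -295515 (U = Mul(Add(Mul(4, 2516), -10361), Add(-29, Pow(Add(-47, 79), 2))) = Mul(Add(10064, -10361), Add(-29, Pow(32, 2))) = Mul(-297, Add(-29, 1024)) = Mul(-297, 995) = -295515)
Mul(Add(-40559, U), Pow(Add(Pow(Add(-15334, 22390), Rational(1, 2)), Function('E')(18, 210)), -1)) = Mul(Add(-40559, -295515), Pow(Add(Pow(Add(-15334, 22390), Rational(1, 2)), -7), -1)) = Mul(-336074, Pow(Add(Pow(7056, Rational(1, 2)), -7), -1)) = Mul(-336074, Pow(Add(84, -7), -1)) = Mul(-336074, Pow(77, -1)) = Mul(-336074, Rational(1, 77)) = Rational(-336074, 77)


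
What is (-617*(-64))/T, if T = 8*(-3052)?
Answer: -1234/763 ≈ -1.6173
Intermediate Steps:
T = -24416
(-617*(-64))/T = -617*(-64)/(-24416) = 39488*(-1/24416) = -1234/763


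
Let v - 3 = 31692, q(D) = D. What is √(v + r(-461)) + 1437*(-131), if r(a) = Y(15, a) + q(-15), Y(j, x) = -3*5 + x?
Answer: -188247 + 2*√7801 ≈ -1.8807e+5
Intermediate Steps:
Y(j, x) = -15 + x
r(a) = -30 + a (r(a) = (-15 + a) - 15 = -30 + a)
v = 31695 (v = 3 + 31692 = 31695)
√(v + r(-461)) + 1437*(-131) = √(31695 + (-30 - 461)) + 1437*(-131) = √(31695 - 491) - 188247 = √31204 - 188247 = 2*√7801 - 188247 = -188247 + 2*√7801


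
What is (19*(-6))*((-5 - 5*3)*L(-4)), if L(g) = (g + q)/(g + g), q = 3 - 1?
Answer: 570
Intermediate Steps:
q = 2
L(g) = (2 + g)/(2*g) (L(g) = (g + 2)/(g + g) = (2 + g)/((2*g)) = (2 + g)*(1/(2*g)) = (2 + g)/(2*g))
(19*(-6))*((-5 - 5*3)*L(-4)) = (19*(-6))*((-5 - 5*3)*((1/2)*(2 - 4)/(-4))) = -114*(-5 - 15)*(1/2)*(-1/4)*(-2) = -(-2280)/4 = -114*(-5) = 570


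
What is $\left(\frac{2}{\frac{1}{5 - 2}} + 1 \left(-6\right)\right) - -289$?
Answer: $289$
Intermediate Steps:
$\left(\frac{2}{\frac{1}{5 - 2}} + 1 \left(-6\right)\right) - -289 = \left(\frac{2}{\frac{1}{3}} - 6\right) + 289 = \left(2 \frac{1}{\frac{1}{3}} - 6\right) + 289 = \left(2 \cdot 3 - 6\right) + 289 = \left(6 - 6\right) + 289 = 0 + 289 = 289$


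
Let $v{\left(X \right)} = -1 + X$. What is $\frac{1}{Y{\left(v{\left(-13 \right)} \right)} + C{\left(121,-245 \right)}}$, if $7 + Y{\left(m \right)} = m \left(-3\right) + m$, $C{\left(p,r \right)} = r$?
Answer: $- \frac{1}{224} \approx -0.0044643$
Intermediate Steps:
$Y{\left(m \right)} = -7 - 2 m$ ($Y{\left(m \right)} = -7 + \left(m \left(-3\right) + m\right) = -7 + \left(- 3 m + m\right) = -7 - 2 m$)
$\frac{1}{Y{\left(v{\left(-13 \right)} \right)} + C{\left(121,-245 \right)}} = \frac{1}{\left(-7 - 2 \left(-1 - 13\right)\right) - 245} = \frac{1}{\left(-7 - -28\right) - 245} = \frac{1}{\left(-7 + 28\right) - 245} = \frac{1}{21 - 245} = \frac{1}{-224} = - \frac{1}{224}$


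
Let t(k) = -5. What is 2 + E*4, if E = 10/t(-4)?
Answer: -6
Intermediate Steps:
E = -2 (E = 10/(-5) = 10*(-⅕) = -2)
2 + E*4 = 2 - 2*4 = 2 - 8 = -6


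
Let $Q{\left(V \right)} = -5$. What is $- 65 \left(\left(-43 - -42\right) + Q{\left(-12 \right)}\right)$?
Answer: $390$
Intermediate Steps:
$- 65 \left(\left(-43 - -42\right) + Q{\left(-12 \right)}\right) = - 65 \left(\left(-43 - -42\right) - 5\right) = - 65 \left(\left(-43 + 42\right) - 5\right) = - 65 \left(-1 - 5\right) = \left(-65\right) \left(-6\right) = 390$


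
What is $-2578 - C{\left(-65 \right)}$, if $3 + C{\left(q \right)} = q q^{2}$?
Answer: $272050$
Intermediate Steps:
$C{\left(q \right)} = -3 + q^{3}$ ($C{\left(q \right)} = -3 + q q^{2} = -3 + q^{3}$)
$-2578 - C{\left(-65 \right)} = -2578 - \left(-3 + \left(-65\right)^{3}\right) = -2578 - \left(-3 - 274625\right) = -2578 - -274628 = -2578 + 274628 = 272050$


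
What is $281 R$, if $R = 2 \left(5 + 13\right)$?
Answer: $10116$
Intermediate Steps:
$R = 36$ ($R = 2 \cdot 18 = 36$)
$281 R = 281 \cdot 36 = 10116$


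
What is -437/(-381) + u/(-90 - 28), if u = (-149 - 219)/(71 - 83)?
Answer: 6647/7493 ≈ 0.88709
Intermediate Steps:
u = 92/3 (u = -368/(-12) = -368*(-1/12) = 92/3 ≈ 30.667)
-437/(-381) + u/(-90 - 28) = -437/(-381) + 92/(3*(-90 - 28)) = -437*(-1/381) + (92/3)/(-118) = 437/381 + (92/3)*(-1/118) = 437/381 - 46/177 = 6647/7493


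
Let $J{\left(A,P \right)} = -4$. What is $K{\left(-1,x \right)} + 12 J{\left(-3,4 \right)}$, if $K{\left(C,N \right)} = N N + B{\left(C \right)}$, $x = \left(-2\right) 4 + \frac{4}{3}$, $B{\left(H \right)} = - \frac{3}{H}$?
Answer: $- \frac{5}{9} \approx -0.55556$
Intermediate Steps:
$x = - \frac{20}{3}$ ($x = -8 + 4 \cdot \frac{1}{3} = -8 + \frac{4}{3} = - \frac{20}{3} \approx -6.6667$)
$K{\left(C,N \right)} = N^{2} - \frac{3}{C}$ ($K{\left(C,N \right)} = N N - \frac{3}{C} = N^{2} - \frac{3}{C}$)
$K{\left(-1,x \right)} + 12 J{\left(-3,4 \right)} = \left(\left(- \frac{20}{3}\right)^{2} - \frac{3}{-1}\right) + 12 \left(-4\right) = \left(\frac{400}{9} - -3\right) - 48 = \left(\frac{400}{9} + 3\right) - 48 = \frac{427}{9} - 48 = - \frac{5}{9}$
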